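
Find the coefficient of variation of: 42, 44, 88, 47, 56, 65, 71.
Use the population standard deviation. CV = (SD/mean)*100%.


Mean = 59.0000
SD = 15.5288
CV = (15.5288/59.0000)*100 = 26.3200%

CV = 26.3200%


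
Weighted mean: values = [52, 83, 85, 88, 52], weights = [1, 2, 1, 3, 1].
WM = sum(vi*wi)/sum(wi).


Numerator = 52*1 + 83*2 + 85*1 + 88*3 + 52*1 = 619
Denominator = 1 + 2 + 1 + 3 + 1 = 8
WM = 619/8 = 77.3750

WM = 77.3750


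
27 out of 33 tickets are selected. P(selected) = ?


P = 27/33 = 0.8182

P = 0.8182


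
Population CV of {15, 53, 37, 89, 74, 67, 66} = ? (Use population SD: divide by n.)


Mean = 57.2857
SD = 22.9080
CV = (22.9080/57.2857)*100 = 39.9890%

CV = 39.9890%


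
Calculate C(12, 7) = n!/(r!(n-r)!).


C(12,7) = 12!/(7! × 5!)
= 479001600/(5040 × 120)
= 792

C(12,7) = 792


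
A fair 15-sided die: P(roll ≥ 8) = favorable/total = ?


Favorable outcomes (roll ≥ 8): 8
Total outcomes = 15
P = 8/15 = 0.5333

P = 0.5333


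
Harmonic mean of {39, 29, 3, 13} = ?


Sum of reciprocals = 1/39 + 1/29 + 1/3 + 1/13 = 0.470380
HM = 4/0.470380 = 8.5038

HM = 8.5038


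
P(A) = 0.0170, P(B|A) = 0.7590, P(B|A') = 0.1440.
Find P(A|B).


P(B) = P(B|A)*P(A) + P(B|A')*P(A')
= 0.7590*0.0170 + 0.1440*0.9830
= 0.012903 + 0.141552 = 0.154455
P(A|B) = 0.012903/0.154455 = 0.0835

P(A|B) = 0.0835


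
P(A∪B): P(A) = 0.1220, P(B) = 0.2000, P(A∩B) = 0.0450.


P(A∪B) = 0.1220 + 0.2000 - 0.0450
= 0.3220 - 0.0450
= 0.2770

P(A∪B) = 0.2770


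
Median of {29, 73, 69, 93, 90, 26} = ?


Sorted: 26, 29, 69, 73, 90, 93
n = 6 (even)
Middle values: 69 and 73
Median = (69+73)/2 = 71.0000

Median = 71.0000


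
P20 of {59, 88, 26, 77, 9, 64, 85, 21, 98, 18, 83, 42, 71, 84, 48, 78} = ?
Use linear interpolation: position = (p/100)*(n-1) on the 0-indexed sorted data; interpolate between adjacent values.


Sorted: 9, 18, 21, 26, 42, 48, 59, 64, 71, 77, 78, 83, 84, 85, 88, 98
n = 16
Index = 20/100 * 15 = 3.0000
Lower = data[3] = 26, Upper = data[4] = 42
P20 = 26 + 0*(16) = 26.0000

P20 = 26.0000


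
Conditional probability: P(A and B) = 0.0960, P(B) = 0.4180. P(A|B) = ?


P(A|B) = 0.0960/0.4180 = 0.2297

P(A|B) = 0.2297


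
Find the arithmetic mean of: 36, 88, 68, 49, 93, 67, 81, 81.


Sum = 36 + 88 + 68 + 49 + 93 + 67 + 81 + 81 = 563
n = 8
Mean = 563/8 = 70.3750

Mean = 70.3750


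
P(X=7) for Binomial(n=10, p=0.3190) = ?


C(10,7) = 120
p^7 = 0.000336
(1-p)^3 = 0.315821
P = 120 * 0.000336 * 0.315821 = 0.0127

P(X=7) = 0.0127


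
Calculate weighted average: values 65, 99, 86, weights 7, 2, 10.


Numerator = 65*7 + 99*2 + 86*10 = 1513
Denominator = 7 + 2 + 10 = 19
WM = 1513/19 = 79.6316

WM = 79.6316


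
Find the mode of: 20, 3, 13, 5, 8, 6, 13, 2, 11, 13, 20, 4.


Frequencies: 2:1, 3:1, 4:1, 5:1, 6:1, 8:1, 11:1, 13:3, 20:2
Max frequency = 3
Mode = 13

Mode = 13


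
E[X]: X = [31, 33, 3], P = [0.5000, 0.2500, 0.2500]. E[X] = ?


E[X] = 31*0.5000 + 33*0.2500 + 3*0.2500
= 15.5000 + 8.2500 + 0.7500
= 24.5000

E[X] = 24.5000


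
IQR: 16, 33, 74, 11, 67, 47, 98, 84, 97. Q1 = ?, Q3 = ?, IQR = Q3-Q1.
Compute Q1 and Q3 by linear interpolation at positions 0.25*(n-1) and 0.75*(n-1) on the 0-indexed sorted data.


Sorted: 11, 16, 33, 47, 67, 74, 84, 97, 98
Q1 (25th %ile) = 33.0000
Q3 (75th %ile) = 84.0000
IQR = 84.0000 - 33.0000 = 51.0000

IQR = 51.0000


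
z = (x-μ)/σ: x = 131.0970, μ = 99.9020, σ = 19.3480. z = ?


z = (131.0970 - 99.9020)/19.3480
= 31.1950/19.3480
= 1.6123

z = 1.6123


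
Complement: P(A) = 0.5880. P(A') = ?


P(not A) = 1 - 0.5880 = 0.4120

P(not A) = 0.4120


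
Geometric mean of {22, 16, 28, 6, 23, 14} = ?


Product = 22 × 16 × 28 × 6 × 23 × 14 = 19041792
GM = 19041792^(1/6) = 16.3412

GM = 16.3412


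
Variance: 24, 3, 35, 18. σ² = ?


Mean = 20.0000
Squared deviations: 16.0000, 289.0000, 225.0000, 4.0000
Sum = 534.0000
Variance = 534.0000/4 = 133.5000

Variance = 133.5000


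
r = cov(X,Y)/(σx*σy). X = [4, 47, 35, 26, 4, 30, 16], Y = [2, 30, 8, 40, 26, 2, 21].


Mean X = 23.1429, Mean Y = 18.4286
SD X = 14.874989, SD Y = 13.688965
Cov = 36.081633
r = 36.081633/(14.874989*13.688965) = 0.1772

r = 0.1772


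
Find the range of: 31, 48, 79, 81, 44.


Max = 81, Min = 31
Range = 81 - 31 = 50

Range = 50


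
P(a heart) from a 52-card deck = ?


13 hearts in 52 cards
P = 13/52 = 0.2500

P = 0.2500


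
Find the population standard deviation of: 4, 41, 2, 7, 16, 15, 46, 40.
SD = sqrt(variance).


Mean = 21.3750
Variance = 286.4844
SD = sqrt(286.4844) = 16.9258

SD = 16.9258


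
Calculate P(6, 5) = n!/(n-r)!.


P(6,5) = 6!/1!
= 720/1
= 720

P(6,5) = 720


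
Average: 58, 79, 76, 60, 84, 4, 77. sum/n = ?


Sum = 58 + 79 + 76 + 60 + 84 + 4 + 77 = 438
n = 7
Mean = 438/7 = 62.5714

Mean = 62.5714


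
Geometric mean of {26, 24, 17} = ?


Product = 26 × 24 × 17 = 10608
GM = 10608^(1/3) = 21.9724

GM = 21.9724


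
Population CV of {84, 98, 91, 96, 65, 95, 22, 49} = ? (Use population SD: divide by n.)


Mean = 75.0000
SD = 25.7196
CV = (25.7196/75.0000)*100 = 34.2929%

CV = 34.2929%


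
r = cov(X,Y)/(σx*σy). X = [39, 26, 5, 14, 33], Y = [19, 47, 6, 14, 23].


Mean X = 23.4000, Mean Y = 21.8000
SD X = 12.403225, SD Y = 13.818828
Cov = 79.480000
r = 79.480000/(12.403225*13.818828) = 0.4637

r = 0.4637


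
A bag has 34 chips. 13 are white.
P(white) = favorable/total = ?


P = 13/34 = 0.3824

P = 0.3824


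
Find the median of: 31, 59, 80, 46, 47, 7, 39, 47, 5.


Sorted: 5, 7, 31, 39, 46, 47, 47, 59, 80
n = 9 (odd)
Middle value = 46

Median = 46


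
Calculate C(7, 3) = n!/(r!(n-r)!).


C(7,3) = 7!/(3! × 4!)
= 5040/(6 × 24)
= 35

C(7,3) = 35


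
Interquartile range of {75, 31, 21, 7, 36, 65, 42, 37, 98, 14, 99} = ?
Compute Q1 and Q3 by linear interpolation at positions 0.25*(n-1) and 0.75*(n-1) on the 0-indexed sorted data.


Sorted: 7, 14, 21, 31, 36, 37, 42, 65, 75, 98, 99
Q1 (25th %ile) = 26.0000
Q3 (75th %ile) = 70.0000
IQR = 70.0000 - 26.0000 = 44.0000

IQR = 44.0000


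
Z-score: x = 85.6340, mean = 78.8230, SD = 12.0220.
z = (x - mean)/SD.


z = (85.6340 - 78.8230)/12.0220
= 6.8110/12.0220
= 0.5665

z = 0.5665


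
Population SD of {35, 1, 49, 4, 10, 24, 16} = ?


Mean = 19.8571
Variance = 259.2653
SD = sqrt(259.2653) = 16.1017

SD = 16.1017


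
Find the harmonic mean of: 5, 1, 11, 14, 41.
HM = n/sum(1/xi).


Sum of reciprocals = 1/5 + 1/1 + 1/11 + 1/14 + 1/41 = 1.386728
HM = 5/1.386728 = 3.6056

HM = 3.6056


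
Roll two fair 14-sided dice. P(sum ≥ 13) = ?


Total outcomes = 14×14 = 196
Favorable (sum ≥ 13): 130
P = 130/196 = 0.6633

P = 0.6633


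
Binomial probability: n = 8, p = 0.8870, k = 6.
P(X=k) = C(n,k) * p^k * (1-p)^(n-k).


C(8,6) = 28
p^6 = 0.487014
(1-p)^2 = 0.012769
P = 28 * 0.487014 * 0.012769 = 0.1741

P(X=6) = 0.1741


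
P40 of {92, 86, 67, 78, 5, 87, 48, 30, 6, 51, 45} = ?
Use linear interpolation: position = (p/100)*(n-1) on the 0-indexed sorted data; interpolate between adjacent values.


Sorted: 5, 6, 30, 45, 48, 51, 67, 78, 86, 87, 92
n = 11
Index = 40/100 * 10 = 4.0000
Lower = data[4] = 48, Upper = data[5] = 51
P40 = 48 + 0*(3) = 48.0000

P40 = 48.0000


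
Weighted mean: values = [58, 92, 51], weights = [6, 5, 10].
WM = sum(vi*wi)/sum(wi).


Numerator = 58*6 + 92*5 + 51*10 = 1318
Denominator = 6 + 5 + 10 = 21
WM = 1318/21 = 62.7619

WM = 62.7619


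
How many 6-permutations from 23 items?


P(23,6) = 23!/17!
= 25852016738884976640000/355687428096000
= 72681840

P(23,6) = 72681840


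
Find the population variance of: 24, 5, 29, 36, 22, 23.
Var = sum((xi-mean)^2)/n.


Mean = 23.1667
Squared deviations: 0.6944, 330.0278, 34.0278, 164.6944, 1.3611, 0.0278
Sum = 530.8333
Variance = 530.8333/6 = 88.4722

Variance = 88.4722


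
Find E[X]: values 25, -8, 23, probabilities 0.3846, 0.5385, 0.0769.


E[X] = 25*0.3846 - 8*0.5385 + 23*0.0769
= 9.6150 - 4.3080 + 1.7687
= 7.0757

E[X] = 7.0757


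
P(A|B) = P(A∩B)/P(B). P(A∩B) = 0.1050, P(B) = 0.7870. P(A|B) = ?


P(A|B) = 0.1050/0.7870 = 0.1334

P(A|B) = 0.1334


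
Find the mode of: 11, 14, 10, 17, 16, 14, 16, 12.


Frequencies: 10:1, 11:1, 12:1, 14:2, 16:2, 17:1
Max frequency = 2
Mode = 14, 16

Mode = 14, 16


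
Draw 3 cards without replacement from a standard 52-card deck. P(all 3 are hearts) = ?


P(all hearts) = (13/52) × (12/51) × (11/50)
= 0.0129

P = 0.0129


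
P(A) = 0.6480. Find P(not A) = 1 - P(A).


P(not A) = 1 - 0.6480 = 0.3520

P(not A) = 0.3520


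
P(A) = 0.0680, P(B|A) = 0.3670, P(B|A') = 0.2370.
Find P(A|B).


P(B) = P(B|A)*P(A) + P(B|A')*P(A')
= 0.3670*0.0680 + 0.2370*0.9320
= 0.024956 + 0.220884 = 0.245840
P(A|B) = 0.024956/0.245840 = 0.1015

P(A|B) = 0.1015


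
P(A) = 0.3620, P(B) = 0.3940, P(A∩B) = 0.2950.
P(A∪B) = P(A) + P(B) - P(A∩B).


P(A∪B) = 0.3620 + 0.3940 - 0.2950
= 0.7560 - 0.2950
= 0.4610

P(A∪B) = 0.4610


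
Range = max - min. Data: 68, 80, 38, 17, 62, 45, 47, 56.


Max = 80, Min = 17
Range = 80 - 17 = 63

Range = 63


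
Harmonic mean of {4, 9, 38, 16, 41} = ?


Sum of reciprocals = 1/4 + 1/9 + 1/38 + 1/16 + 1/41 = 0.474317
HM = 5/0.474317 = 10.5415

HM = 10.5415


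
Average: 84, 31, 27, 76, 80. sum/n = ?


Sum = 84 + 31 + 27 + 76 + 80 = 298
n = 5
Mean = 298/5 = 59.6000

Mean = 59.6000


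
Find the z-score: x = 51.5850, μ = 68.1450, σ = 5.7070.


z = (51.5850 - 68.1450)/5.7070
= -16.5600/5.7070
= -2.9017

z = -2.9017


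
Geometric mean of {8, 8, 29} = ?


Product = 8 × 8 × 29 = 1856
GM = 1856^(1/3) = 12.2893

GM = 12.2893


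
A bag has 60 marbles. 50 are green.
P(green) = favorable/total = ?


P = 50/60 = 0.8333

P = 0.8333


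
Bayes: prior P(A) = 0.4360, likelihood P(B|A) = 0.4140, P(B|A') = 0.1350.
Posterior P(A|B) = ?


P(B) = P(B|A)*P(A) + P(B|A')*P(A')
= 0.4140*0.4360 + 0.1350*0.5640
= 0.180504 + 0.076140 = 0.256644
P(A|B) = 0.180504/0.256644 = 0.7033

P(A|B) = 0.7033


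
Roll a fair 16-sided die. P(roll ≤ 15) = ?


Favorable outcomes (roll ≤ 15): 15
Total outcomes = 16
P = 15/16 = 0.9375

P = 0.9375


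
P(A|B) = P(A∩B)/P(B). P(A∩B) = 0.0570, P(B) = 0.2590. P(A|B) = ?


P(A|B) = 0.0570/0.2590 = 0.2201

P(A|B) = 0.2201


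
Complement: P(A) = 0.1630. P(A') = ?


P(not A) = 1 - 0.1630 = 0.8370

P(not A) = 0.8370


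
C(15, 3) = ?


C(15,3) = 15!/(3! × 12!)
= 1307674368000/(6 × 479001600)
= 455

C(15,3) = 455


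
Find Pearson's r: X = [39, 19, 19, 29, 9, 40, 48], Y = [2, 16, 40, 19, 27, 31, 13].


Mean X = 29.0000, Mean Y = 21.1429
SD X = 12.994504, SD Y = 11.654902
Cov = -70.285714
r = -70.285714/(12.994504*11.654902) = -0.4641

r = -0.4641


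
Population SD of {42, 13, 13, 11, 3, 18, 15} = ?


Mean = 16.4286
Variance = 127.3878
SD = sqrt(127.3878) = 11.2866

SD = 11.2866


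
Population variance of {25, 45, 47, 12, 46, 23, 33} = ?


Mean = 33.0000
Squared deviations: 64.0000, 144.0000, 196.0000, 441.0000, 169.0000, 100.0000, 0
Sum = 1114.0000
Variance = 1114.0000/7 = 159.1429

Variance = 159.1429


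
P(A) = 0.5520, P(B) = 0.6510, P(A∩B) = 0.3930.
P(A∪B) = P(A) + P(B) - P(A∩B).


P(A∪B) = 0.5520 + 0.6510 - 0.3930
= 1.2030 - 0.3930
= 0.8100

P(A∪B) = 0.8100


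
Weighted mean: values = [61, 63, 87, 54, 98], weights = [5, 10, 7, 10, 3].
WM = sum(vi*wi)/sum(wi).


Numerator = 61*5 + 63*10 + 87*7 + 54*10 + 98*3 = 2378
Denominator = 5 + 10 + 7 + 10 + 3 = 35
WM = 2378/35 = 67.9429

WM = 67.9429


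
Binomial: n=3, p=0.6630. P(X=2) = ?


C(3,2) = 3
p^2 = 0.439569
(1-p)^1 = 0.337000
P = 3 * 0.439569 * 0.337000 = 0.4444

P(X=2) = 0.4444


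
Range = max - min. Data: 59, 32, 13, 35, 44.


Max = 59, Min = 13
Range = 59 - 13 = 46

Range = 46


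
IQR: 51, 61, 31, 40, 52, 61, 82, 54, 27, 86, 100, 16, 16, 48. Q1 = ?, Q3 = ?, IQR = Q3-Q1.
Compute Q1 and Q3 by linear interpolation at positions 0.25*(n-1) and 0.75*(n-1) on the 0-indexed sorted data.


Sorted: 16, 16, 27, 31, 40, 48, 51, 52, 54, 61, 61, 82, 86, 100
Q1 (25th %ile) = 33.2500
Q3 (75th %ile) = 61.0000
IQR = 61.0000 - 33.2500 = 27.7500

IQR = 27.7500


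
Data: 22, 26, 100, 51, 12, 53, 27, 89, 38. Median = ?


Sorted: 12, 22, 26, 27, 38, 51, 53, 89, 100
n = 9 (odd)
Middle value = 38

Median = 38


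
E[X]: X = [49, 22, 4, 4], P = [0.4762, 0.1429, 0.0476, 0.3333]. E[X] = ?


E[X] = 49*0.4762 + 22*0.1429 + 4*0.0476 + 4*0.3333
= 23.3338 + 3.1438 + 0.1904 + 1.3332
= 28.0012

E[X] = 28.0012


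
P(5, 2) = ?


P(5,2) = 5!/3!
= 120/6
= 20

P(5,2) = 20


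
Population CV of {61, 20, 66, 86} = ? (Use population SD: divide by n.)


Mean = 58.2500
SD = 23.9831
CV = (23.9831/58.2500)*100 = 41.1726%

CV = 41.1726%


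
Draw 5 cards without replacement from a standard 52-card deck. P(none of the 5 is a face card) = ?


P(no face cards) = (40/52) × (39/51) × (38/50) × (37/49) × (36/48)
= 0.2532

P = 0.2532


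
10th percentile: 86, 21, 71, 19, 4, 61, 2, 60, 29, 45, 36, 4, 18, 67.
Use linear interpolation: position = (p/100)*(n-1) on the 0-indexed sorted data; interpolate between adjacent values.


Sorted: 2, 4, 4, 18, 19, 21, 29, 36, 45, 60, 61, 67, 71, 86
n = 14
Index = 10/100 * 13 = 1.3000
Lower = data[1] = 4, Upper = data[2] = 4
P10 = 4 + 0.3000*(0) = 4.0000

P10 = 4.0000


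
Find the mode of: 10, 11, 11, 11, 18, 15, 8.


Frequencies: 8:1, 10:1, 11:3, 15:1, 18:1
Max frequency = 3
Mode = 11

Mode = 11


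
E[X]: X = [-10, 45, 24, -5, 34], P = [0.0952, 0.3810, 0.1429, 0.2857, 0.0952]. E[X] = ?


E[X] = -10*0.0952 + 45*0.3810 + 24*0.1429 - 5*0.2857 + 34*0.0952
= -0.9520 + 17.1450 + 3.4296 - 1.4285 + 3.2368
= 21.4309

E[X] = 21.4309


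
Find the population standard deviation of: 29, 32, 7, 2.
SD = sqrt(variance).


Mean = 17.5000
Variance = 173.2500
SD = sqrt(173.2500) = 13.1624

SD = 13.1624


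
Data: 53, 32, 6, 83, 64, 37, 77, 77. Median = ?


Sorted: 6, 32, 37, 53, 64, 77, 77, 83
n = 8 (even)
Middle values: 53 and 64
Median = (53+64)/2 = 58.5000

Median = 58.5000


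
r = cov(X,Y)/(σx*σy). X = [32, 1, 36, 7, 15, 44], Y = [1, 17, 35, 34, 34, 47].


Mean X = 22.5000, Mean Y = 28.0000
SD X = 15.777093, SD Y = 14.899664
Cov = 57.500000
r = 57.500000/(15.777093*14.899664) = 0.2446

r = 0.2446


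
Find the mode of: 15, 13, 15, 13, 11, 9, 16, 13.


Frequencies: 9:1, 11:1, 13:3, 15:2, 16:1
Max frequency = 3
Mode = 13

Mode = 13


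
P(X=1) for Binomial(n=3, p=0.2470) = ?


C(3,1) = 3
p^1 = 0.247000
(1-p)^2 = 0.567009
P = 3 * 0.247000 * 0.567009 = 0.4202

P(X=1) = 0.4202


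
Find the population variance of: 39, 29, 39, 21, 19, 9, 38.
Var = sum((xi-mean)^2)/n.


Mean = 27.7143
Squared deviations: 127.3673, 1.6531, 127.3673, 45.0816, 75.9388, 350.2245, 105.7959
Sum = 833.4286
Variance = 833.4286/7 = 119.0612

Variance = 119.0612


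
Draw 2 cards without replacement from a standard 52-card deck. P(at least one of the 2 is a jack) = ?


P(at least one) = 1 - P(none)
P(none) = (48/52) × (47/51) = 0.850679
P(at least one) = 1 - 0.850679 = 0.1493

P = 0.1493


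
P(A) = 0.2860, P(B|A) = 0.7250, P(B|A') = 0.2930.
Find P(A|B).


P(B) = P(B|A)*P(A) + P(B|A')*P(A')
= 0.7250*0.2860 + 0.2930*0.7140
= 0.207350 + 0.209202 = 0.416552
P(A|B) = 0.207350/0.416552 = 0.4978

P(A|B) = 0.4978


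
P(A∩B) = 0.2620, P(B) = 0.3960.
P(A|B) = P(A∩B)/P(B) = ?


P(A|B) = 0.2620/0.3960 = 0.6616

P(A|B) = 0.6616


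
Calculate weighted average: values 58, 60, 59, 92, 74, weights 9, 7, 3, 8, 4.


Numerator = 58*9 + 60*7 + 59*3 + 92*8 + 74*4 = 2151
Denominator = 9 + 7 + 3 + 8 + 4 = 31
WM = 2151/31 = 69.3871

WM = 69.3871


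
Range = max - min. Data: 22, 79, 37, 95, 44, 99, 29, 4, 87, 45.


Max = 99, Min = 4
Range = 99 - 4 = 95

Range = 95


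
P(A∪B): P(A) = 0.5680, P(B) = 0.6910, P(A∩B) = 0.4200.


P(A∪B) = 0.5680 + 0.6910 - 0.4200
= 1.2590 - 0.4200
= 0.8390

P(A∪B) = 0.8390


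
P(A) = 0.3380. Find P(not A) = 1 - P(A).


P(not A) = 1 - 0.3380 = 0.6620

P(not A) = 0.6620


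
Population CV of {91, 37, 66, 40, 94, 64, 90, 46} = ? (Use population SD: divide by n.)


Mean = 66.0000
SD = 22.0964
CV = (22.0964/66.0000)*100 = 33.4794%

CV = 33.4794%


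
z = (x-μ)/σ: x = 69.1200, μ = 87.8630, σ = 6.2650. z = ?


z = (69.1200 - 87.8630)/6.2650
= -18.7430/6.2650
= -2.9917

z = -2.9917


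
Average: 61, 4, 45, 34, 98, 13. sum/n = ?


Sum = 61 + 4 + 45 + 34 + 98 + 13 = 255
n = 6
Mean = 255/6 = 42.5000

Mean = 42.5000


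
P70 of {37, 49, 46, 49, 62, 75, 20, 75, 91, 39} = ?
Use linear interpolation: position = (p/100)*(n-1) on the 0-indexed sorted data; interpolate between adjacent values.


Sorted: 20, 37, 39, 46, 49, 49, 62, 75, 75, 91
n = 10
Index = 70/100 * 9 = 6.3000
Lower = data[6] = 62, Upper = data[7] = 75
P70 = 62 + 0.3000*(13) = 65.9000

P70 = 65.9000


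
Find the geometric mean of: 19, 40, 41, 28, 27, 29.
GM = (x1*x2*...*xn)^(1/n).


Product = 19 × 40 × 41 × 28 × 27 × 29 = 683151840
GM = 683151840^(1/6) = 29.6770

GM = 29.6770


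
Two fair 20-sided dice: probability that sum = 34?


Total outcomes = 20×20 = 400
Favorable (sum = 34): 7
P = 7/400 = 0.0175

P = 0.0175


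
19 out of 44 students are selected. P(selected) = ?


P = 19/44 = 0.4318

P = 0.4318


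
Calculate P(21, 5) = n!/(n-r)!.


P(21,5) = 21!/16!
= 51090942171709440000/20922789888000
= 2441880

P(21,5) = 2441880


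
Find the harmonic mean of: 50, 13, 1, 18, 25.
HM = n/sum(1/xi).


Sum of reciprocals = 1/50 + 1/13 + 1/1 + 1/18 + 1/25 = 1.192479
HM = 5/1.192479 = 4.1929

HM = 4.1929


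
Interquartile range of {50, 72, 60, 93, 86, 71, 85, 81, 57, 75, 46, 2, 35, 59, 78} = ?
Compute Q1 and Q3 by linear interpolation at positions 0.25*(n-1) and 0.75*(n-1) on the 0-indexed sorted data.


Sorted: 2, 35, 46, 50, 57, 59, 60, 71, 72, 75, 78, 81, 85, 86, 93
Q1 (25th %ile) = 53.5000
Q3 (75th %ile) = 79.5000
IQR = 79.5000 - 53.5000 = 26.0000

IQR = 26.0000


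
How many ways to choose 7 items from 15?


C(15,7) = 15!/(7! × 8!)
= 1307674368000/(5040 × 40320)
= 6435

C(15,7) = 6435


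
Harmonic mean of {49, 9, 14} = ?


Sum of reciprocals = 1/49 + 1/9 + 1/14 = 0.202948
HM = 3/0.202948 = 14.7821

HM = 14.7821


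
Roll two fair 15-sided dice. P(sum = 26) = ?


Total outcomes = 15×15 = 225
Favorable (sum = 26): 5
P = 5/225 = 0.0222

P = 0.0222


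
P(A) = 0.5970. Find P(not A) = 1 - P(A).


P(not A) = 1 - 0.5970 = 0.4030

P(not A) = 0.4030


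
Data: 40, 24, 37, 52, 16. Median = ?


Sorted: 16, 24, 37, 40, 52
n = 5 (odd)
Middle value = 37

Median = 37


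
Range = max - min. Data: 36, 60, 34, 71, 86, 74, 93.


Max = 93, Min = 34
Range = 93 - 34 = 59

Range = 59


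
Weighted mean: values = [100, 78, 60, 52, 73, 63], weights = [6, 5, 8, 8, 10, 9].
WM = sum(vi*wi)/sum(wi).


Numerator = 100*6 + 78*5 + 60*8 + 52*8 + 73*10 + 63*9 = 3183
Denominator = 6 + 5 + 8 + 8 + 10 + 9 = 46
WM = 3183/46 = 69.1957

WM = 69.1957


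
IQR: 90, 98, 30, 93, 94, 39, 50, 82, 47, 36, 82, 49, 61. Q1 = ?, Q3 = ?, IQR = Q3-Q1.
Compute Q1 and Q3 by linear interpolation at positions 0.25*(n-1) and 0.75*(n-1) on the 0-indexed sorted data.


Sorted: 30, 36, 39, 47, 49, 50, 61, 82, 82, 90, 93, 94, 98
Q1 (25th %ile) = 47.0000
Q3 (75th %ile) = 90.0000
IQR = 90.0000 - 47.0000 = 43.0000

IQR = 43.0000


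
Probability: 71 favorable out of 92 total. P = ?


P = 71/92 = 0.7717

P = 0.7717


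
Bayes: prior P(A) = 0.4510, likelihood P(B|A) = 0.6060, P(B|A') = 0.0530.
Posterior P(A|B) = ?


P(B) = P(B|A)*P(A) + P(B|A')*P(A')
= 0.6060*0.4510 + 0.0530*0.5490
= 0.273306 + 0.029097 = 0.302403
P(A|B) = 0.273306/0.302403 = 0.9038

P(A|B) = 0.9038


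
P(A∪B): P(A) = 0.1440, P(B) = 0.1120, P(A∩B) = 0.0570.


P(A∪B) = 0.1440 + 0.1120 - 0.0570
= 0.2560 - 0.0570
= 0.1990

P(A∪B) = 0.1990


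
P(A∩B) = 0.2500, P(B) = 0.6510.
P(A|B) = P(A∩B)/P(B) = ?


P(A|B) = 0.2500/0.6510 = 0.3840

P(A|B) = 0.3840


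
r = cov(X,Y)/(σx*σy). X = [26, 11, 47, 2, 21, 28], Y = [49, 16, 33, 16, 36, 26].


Mean X = 22.5000, Mean Y = 29.3333
SD X = 14.127397, SD Y = 11.628509
Cov = 92.833333
r = 92.833333/(14.127397*11.628509) = 0.5651

r = 0.5651


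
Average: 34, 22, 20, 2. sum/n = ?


Sum = 34 + 22 + 20 + 2 = 78
n = 4
Mean = 78/4 = 19.5000

Mean = 19.5000


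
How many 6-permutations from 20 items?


P(20,6) = 20!/14!
= 2432902008176640000/87178291200
= 27907200

P(20,6) = 27907200


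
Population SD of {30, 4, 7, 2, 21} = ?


Mean = 12.8000
Variance = 118.1600
SD = sqrt(118.1600) = 10.8701

SD = 10.8701


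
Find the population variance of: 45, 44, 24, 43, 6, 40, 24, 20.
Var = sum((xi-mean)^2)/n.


Mean = 30.7500
Squared deviations: 203.0625, 175.5625, 45.5625, 150.0625, 612.5625, 85.5625, 45.5625, 115.5625
Sum = 1433.5000
Variance = 1433.5000/8 = 179.1875

Variance = 179.1875


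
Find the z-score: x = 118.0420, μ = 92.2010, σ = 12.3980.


z = (118.0420 - 92.2010)/12.3980
= 25.8410/12.3980
= 2.0843

z = 2.0843


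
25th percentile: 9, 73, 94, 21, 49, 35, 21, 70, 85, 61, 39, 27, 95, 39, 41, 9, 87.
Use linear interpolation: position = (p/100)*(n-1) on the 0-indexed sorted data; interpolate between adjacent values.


Sorted: 9, 9, 21, 21, 27, 35, 39, 39, 41, 49, 61, 70, 73, 85, 87, 94, 95
n = 17
Index = 25/100 * 16 = 4.0000
Lower = data[4] = 27, Upper = data[5] = 35
P25 = 27 + 0*(8) = 27.0000

P25 = 27.0000


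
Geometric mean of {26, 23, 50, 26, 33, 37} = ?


Product = 26 × 23 × 50 × 26 × 33 × 37 = 949205400
GM = 949205400^(1/6) = 31.3492

GM = 31.3492


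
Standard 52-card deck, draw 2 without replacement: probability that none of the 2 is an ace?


P(no aces) = (48/52) × (47/51)
= 0.8507

P = 0.8507


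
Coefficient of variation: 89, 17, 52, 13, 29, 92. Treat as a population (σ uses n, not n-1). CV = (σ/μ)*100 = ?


Mean = 48.6667
SD = 32.0867
CV = (32.0867/48.6667)*100 = 65.9316%

CV = 65.9316%


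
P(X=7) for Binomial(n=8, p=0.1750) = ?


C(8,7) = 8
p^7 = 5.026508e-06
(1-p)^1 = 0.825000
P = 8 * 5.026508e-06 * 0.825000 = 3.3175e-05

P(X=7) = 3.3175e-05


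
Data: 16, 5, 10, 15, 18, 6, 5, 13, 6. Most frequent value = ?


Frequencies: 5:2, 6:2, 10:1, 13:1, 15:1, 16:1, 18:1
Max frequency = 2
Mode = 5, 6

Mode = 5, 6


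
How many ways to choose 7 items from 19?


C(19,7) = 19!/(7! × 12!)
= 121645100408832000/(5040 × 479001600)
= 50388

C(19,7) = 50388


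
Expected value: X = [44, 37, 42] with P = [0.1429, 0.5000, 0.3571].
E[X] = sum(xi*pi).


E[X] = 44*0.1429 + 37*0.5000 + 42*0.3571
= 6.2876 + 18.5000 + 14.9982
= 39.7858

E[X] = 39.7858


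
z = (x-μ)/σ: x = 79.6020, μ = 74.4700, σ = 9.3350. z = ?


z = (79.6020 - 74.4700)/9.3350
= 5.1320/9.3350
= 0.5498

z = 0.5498


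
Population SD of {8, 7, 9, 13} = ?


Mean = 9.2500
Variance = 5.1875
SD = sqrt(5.1875) = 2.2776

SD = 2.2776


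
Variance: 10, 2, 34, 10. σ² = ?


Mean = 14.0000
Squared deviations: 16.0000, 144.0000, 400.0000, 16.0000
Sum = 576.0000
Variance = 576.0000/4 = 144.0000

Variance = 144.0000


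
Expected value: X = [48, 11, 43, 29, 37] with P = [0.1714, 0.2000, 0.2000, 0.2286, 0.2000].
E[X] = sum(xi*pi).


E[X] = 48*0.1714 + 11*0.2000 + 43*0.2000 + 29*0.2286 + 37*0.2000
= 8.2272 + 2.2000 + 8.6000 + 6.6294 + 7.4000
= 33.0566

E[X] = 33.0566


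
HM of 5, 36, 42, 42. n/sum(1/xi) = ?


Sum of reciprocals = 1/5 + 1/36 + 1/42 + 1/42 = 0.275397
HM = 4/0.275397 = 14.5245

HM = 14.5245


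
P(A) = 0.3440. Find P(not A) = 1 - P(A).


P(not A) = 1 - 0.3440 = 0.6560

P(not A) = 0.6560


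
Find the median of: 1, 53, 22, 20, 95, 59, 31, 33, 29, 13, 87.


Sorted: 1, 13, 20, 22, 29, 31, 33, 53, 59, 87, 95
n = 11 (odd)
Middle value = 31

Median = 31


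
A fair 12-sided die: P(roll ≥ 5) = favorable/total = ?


Favorable outcomes (roll ≥ 5): 8
Total outcomes = 12
P = 8/12 = 0.6667

P = 0.6667


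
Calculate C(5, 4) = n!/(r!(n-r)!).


C(5,4) = 5!/(4! × 1!)
= 120/(24 × 1)
= 5

C(5,4) = 5


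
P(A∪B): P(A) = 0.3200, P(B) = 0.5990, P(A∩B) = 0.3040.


P(A∪B) = 0.3200 + 0.5990 - 0.3040
= 0.9190 - 0.3040
= 0.6150

P(A∪B) = 0.6150


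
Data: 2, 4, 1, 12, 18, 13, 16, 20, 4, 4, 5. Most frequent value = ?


Frequencies: 1:1, 2:1, 4:3, 5:1, 12:1, 13:1, 16:1, 18:1, 20:1
Max frequency = 3
Mode = 4

Mode = 4


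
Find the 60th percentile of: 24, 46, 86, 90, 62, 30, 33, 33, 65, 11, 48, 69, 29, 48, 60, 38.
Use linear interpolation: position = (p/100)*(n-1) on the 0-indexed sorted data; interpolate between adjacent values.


Sorted: 11, 24, 29, 30, 33, 33, 38, 46, 48, 48, 60, 62, 65, 69, 86, 90
n = 16
Index = 60/100 * 15 = 9.0000
Lower = data[9] = 48, Upper = data[10] = 60
P60 = 48 + 0*(12) = 48.0000

P60 = 48.0000


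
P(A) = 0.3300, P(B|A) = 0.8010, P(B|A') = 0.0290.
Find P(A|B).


P(B) = P(B|A)*P(A) + P(B|A')*P(A')
= 0.8010*0.3300 + 0.0290*0.6700
= 0.264330 + 0.019430 = 0.283760
P(A|B) = 0.264330/0.283760 = 0.9315

P(A|B) = 0.9315


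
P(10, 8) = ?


P(10,8) = 10!/2!
= 3628800/2
= 1814400

P(10,8) = 1814400


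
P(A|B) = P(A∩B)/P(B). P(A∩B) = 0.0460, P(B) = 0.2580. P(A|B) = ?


P(A|B) = 0.0460/0.2580 = 0.1783

P(A|B) = 0.1783


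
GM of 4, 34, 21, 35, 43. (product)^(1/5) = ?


Product = 4 × 34 × 21 × 35 × 43 = 4298280
GM = 4298280^(1/5) = 21.2158

GM = 21.2158


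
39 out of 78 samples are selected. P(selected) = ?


P = 39/78 = 0.5000

P = 0.5000


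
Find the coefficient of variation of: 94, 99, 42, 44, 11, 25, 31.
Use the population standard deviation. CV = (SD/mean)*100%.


Mean = 49.4286
SD = 31.4908
CV = (31.4908/49.4286)*100 = 63.7098%

CV = 63.7098%


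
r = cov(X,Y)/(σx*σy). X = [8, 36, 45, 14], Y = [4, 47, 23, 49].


Mean X = 25.7500, Mean Y = 30.7500
SD X = 15.237700, SD Y = 18.525321
Cov = 69.437500
r = 69.437500/(15.237700*18.525321) = 0.2460

r = 0.2460


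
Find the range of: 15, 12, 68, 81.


Max = 81, Min = 12
Range = 81 - 12 = 69

Range = 69


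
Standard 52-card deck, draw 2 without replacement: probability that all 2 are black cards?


P(all black cards) = (26/52) × (25/51)
= 0.2451

P = 0.2451


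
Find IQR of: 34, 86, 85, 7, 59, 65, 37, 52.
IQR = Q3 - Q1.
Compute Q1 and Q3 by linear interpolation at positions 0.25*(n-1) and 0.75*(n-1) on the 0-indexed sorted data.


Sorted: 7, 34, 37, 52, 59, 65, 85, 86
Q1 (25th %ile) = 36.2500
Q3 (75th %ile) = 70.0000
IQR = 70.0000 - 36.2500 = 33.7500

IQR = 33.7500


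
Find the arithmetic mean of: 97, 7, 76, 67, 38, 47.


Sum = 97 + 7 + 76 + 67 + 38 + 47 = 332
n = 6
Mean = 332/6 = 55.3333

Mean = 55.3333


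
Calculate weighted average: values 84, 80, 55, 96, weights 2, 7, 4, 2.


Numerator = 84*2 + 80*7 + 55*4 + 96*2 = 1140
Denominator = 2 + 7 + 4 + 2 = 15
WM = 1140/15 = 76.0000

WM = 76.0000


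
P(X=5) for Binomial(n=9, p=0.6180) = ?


C(9,5) = 126
p^5 = 0.090145
(1-p)^4 = 0.021294
P = 126 * 0.090145 * 0.021294 = 0.2419

P(X=5) = 0.2419


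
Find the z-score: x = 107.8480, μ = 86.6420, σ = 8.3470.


z = (107.8480 - 86.6420)/8.3470
= 21.2060/8.3470
= 2.5406

z = 2.5406


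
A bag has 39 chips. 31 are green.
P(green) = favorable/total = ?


P = 31/39 = 0.7949

P = 0.7949


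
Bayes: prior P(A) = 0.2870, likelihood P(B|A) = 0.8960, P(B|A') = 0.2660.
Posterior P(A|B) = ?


P(B) = P(B|A)*P(A) + P(B|A')*P(A')
= 0.8960*0.2870 + 0.2660*0.7130
= 0.257152 + 0.189658 = 0.446810
P(A|B) = 0.257152/0.446810 = 0.5755

P(A|B) = 0.5755


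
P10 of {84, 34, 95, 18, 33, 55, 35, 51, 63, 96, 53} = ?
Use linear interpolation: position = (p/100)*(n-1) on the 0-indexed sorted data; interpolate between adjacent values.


Sorted: 18, 33, 34, 35, 51, 53, 55, 63, 84, 95, 96
n = 11
Index = 10/100 * 10 = 1.0000
Lower = data[1] = 33, Upper = data[2] = 34
P10 = 33 + 0*(1) = 33.0000

P10 = 33.0000


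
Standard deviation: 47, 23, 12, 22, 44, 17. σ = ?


Mean = 27.5000
Variance = 175.5833
SD = sqrt(175.5833) = 13.2508

SD = 13.2508


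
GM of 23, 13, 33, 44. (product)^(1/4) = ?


Product = 23 × 13 × 33 × 44 = 434148
GM = 434148^(1/4) = 25.6690

GM = 25.6690


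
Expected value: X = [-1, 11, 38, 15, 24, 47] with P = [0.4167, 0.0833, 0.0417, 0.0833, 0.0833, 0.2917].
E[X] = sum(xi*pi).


E[X] = -1*0.4167 + 11*0.0833 + 38*0.0417 + 15*0.0833 + 24*0.0833 + 47*0.2917
= -0.4167 + 0.9163 + 1.5846 + 1.2495 + 1.9992 + 13.7099
= 19.0428

E[X] = 19.0428


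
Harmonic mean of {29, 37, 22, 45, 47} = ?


Sum of reciprocals = 1/29 + 1/37 + 1/22 + 1/45 + 1/47 = 0.150463
HM = 5/0.150463 = 33.2307

HM = 33.2307


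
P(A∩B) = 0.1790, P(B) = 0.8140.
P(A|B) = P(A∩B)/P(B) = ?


P(A|B) = 0.1790/0.8140 = 0.2199

P(A|B) = 0.2199


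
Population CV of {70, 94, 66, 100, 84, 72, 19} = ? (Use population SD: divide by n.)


Mean = 72.1429
SD = 24.6717
CV = (24.6717/72.1429)*100 = 34.1984%

CV = 34.1984%


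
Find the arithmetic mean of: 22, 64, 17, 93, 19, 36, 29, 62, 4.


Sum = 22 + 64 + 17 + 93 + 19 + 36 + 29 + 62 + 4 = 346
n = 9
Mean = 346/9 = 38.4444

Mean = 38.4444


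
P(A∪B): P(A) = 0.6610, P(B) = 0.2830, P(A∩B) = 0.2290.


P(A∪B) = 0.6610 + 0.2830 - 0.2290
= 0.9440 - 0.2290
= 0.7150

P(A∪B) = 0.7150


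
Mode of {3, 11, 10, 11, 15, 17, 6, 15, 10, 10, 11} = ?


Frequencies: 3:1, 6:1, 10:3, 11:3, 15:2, 17:1
Max frequency = 3
Mode = 10, 11

Mode = 10, 11


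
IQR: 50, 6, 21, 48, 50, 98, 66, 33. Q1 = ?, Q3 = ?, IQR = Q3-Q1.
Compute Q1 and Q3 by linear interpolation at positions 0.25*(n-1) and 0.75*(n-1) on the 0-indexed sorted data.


Sorted: 6, 21, 33, 48, 50, 50, 66, 98
Q1 (25th %ile) = 30.0000
Q3 (75th %ile) = 54.0000
IQR = 54.0000 - 30.0000 = 24.0000

IQR = 24.0000


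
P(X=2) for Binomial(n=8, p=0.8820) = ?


C(8,2) = 28
p^2 = 0.777924
(1-p)^6 = 2.699554e-06
P = 28 * 0.777924 * 2.699554e-06 = 5.8801e-05

P(X=2) = 5.8801e-05


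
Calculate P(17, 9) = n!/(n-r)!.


P(17,9) = 17!/8!
= 355687428096000/40320
= 8821612800

P(17,9) = 8821612800


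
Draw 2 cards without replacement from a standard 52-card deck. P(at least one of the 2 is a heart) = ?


P(at least one) = 1 - P(none)
P(none) = (39/52) × (38/51) = 0.558824
P(at least one) = 1 - 0.558824 = 0.4412

P = 0.4412


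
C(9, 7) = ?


C(9,7) = 9!/(7! × 2!)
= 362880/(5040 × 2)
= 36

C(9,7) = 36


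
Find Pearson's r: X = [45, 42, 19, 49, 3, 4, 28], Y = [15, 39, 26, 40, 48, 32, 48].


Mean X = 27.1429, Mean Y = 35.4286
SD X = 17.739613, SD Y = 11.133696
Cov = -49.775510
r = -49.775510/(17.739613*11.133696) = -0.2520

r = -0.2520


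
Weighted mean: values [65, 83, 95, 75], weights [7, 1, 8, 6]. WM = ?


Numerator = 65*7 + 83*1 + 95*8 + 75*6 = 1748
Denominator = 7 + 1 + 8 + 6 = 22
WM = 1748/22 = 79.4545

WM = 79.4545


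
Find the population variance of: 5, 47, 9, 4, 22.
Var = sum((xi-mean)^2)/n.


Mean = 17.4000
Squared deviations: 153.7600, 876.1600, 70.5600, 179.5600, 21.1600
Sum = 1301.2000
Variance = 1301.2000/5 = 260.2400

Variance = 260.2400


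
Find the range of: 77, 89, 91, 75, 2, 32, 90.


Max = 91, Min = 2
Range = 91 - 2 = 89

Range = 89


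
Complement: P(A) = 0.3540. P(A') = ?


P(not A) = 1 - 0.3540 = 0.6460

P(not A) = 0.6460


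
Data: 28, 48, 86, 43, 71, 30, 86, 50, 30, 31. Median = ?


Sorted: 28, 30, 30, 31, 43, 48, 50, 71, 86, 86
n = 10 (even)
Middle values: 43 and 48
Median = (43+48)/2 = 45.5000

Median = 45.5000


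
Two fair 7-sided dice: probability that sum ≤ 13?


Total outcomes = 7×7 = 49
Favorable (sum ≤ 13): 48
P = 48/49 = 0.9796

P = 0.9796


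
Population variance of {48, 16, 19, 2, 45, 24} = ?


Mean = 25.6667
Squared deviations: 498.7778, 93.4444, 44.4444, 560.1111, 373.7778, 2.7778
Sum = 1573.3333
Variance = 1573.3333/6 = 262.2222

Variance = 262.2222


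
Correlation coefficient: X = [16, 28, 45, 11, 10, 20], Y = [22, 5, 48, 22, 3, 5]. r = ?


Mean X = 21.6667, Mean Y = 17.5000
SD X = 12.036980, SD Y = 15.777093
Cov = 124.833333
r = 124.833333/(12.036980*15.777093) = 0.6573

r = 0.6573


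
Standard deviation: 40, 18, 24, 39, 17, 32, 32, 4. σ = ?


Mean = 25.7500
Variance = 133.6875
SD = sqrt(133.6875) = 11.5623

SD = 11.5623


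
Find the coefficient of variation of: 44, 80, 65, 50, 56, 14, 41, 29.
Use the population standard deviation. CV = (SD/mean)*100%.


Mean = 47.3750
SD = 19.2350
CV = (19.2350/47.3750)*100 = 40.6015%

CV = 40.6015%


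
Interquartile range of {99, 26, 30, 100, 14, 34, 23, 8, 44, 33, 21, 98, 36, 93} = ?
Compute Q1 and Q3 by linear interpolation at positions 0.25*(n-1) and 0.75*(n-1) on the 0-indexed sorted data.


Sorted: 8, 14, 21, 23, 26, 30, 33, 34, 36, 44, 93, 98, 99, 100
Q1 (25th %ile) = 23.7500
Q3 (75th %ile) = 80.7500
IQR = 80.7500 - 23.7500 = 57.0000

IQR = 57.0000


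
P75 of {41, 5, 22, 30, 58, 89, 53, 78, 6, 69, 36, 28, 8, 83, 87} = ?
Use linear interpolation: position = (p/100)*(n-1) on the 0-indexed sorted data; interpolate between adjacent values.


Sorted: 5, 6, 8, 22, 28, 30, 36, 41, 53, 58, 69, 78, 83, 87, 89
n = 15
Index = 75/100 * 14 = 10.5000
Lower = data[10] = 69, Upper = data[11] = 78
P75 = 69 + 0.5000*(9) = 73.5000

P75 = 73.5000


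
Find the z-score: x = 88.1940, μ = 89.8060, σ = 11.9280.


z = (88.1940 - 89.8060)/11.9280
= -1.6120/11.9280
= -0.1351

z = -0.1351


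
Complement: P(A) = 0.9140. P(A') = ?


P(not A) = 1 - 0.9140 = 0.0860

P(not A) = 0.0860


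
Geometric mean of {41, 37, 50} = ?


Product = 41 × 37 × 50 = 75850
GM = 75850^(1/3) = 42.3304

GM = 42.3304


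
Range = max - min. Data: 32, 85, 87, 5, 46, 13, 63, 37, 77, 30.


Max = 87, Min = 5
Range = 87 - 5 = 82

Range = 82


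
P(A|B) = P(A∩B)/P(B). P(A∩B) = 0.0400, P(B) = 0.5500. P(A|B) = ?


P(A|B) = 0.0400/0.5500 = 0.0727

P(A|B) = 0.0727


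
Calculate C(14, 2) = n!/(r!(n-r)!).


C(14,2) = 14!/(2! × 12!)
= 87178291200/(2 × 479001600)
= 91

C(14,2) = 91


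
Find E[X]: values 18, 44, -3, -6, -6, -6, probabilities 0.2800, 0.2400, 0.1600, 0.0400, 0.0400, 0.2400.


E[X] = 18*0.2800 + 44*0.2400 - 3*0.1600 - 6*0.0400 - 6*0.0400 - 6*0.2400
= 5.0400 + 10.5600 - 0.4800 - 0.2400 - 0.2400 - 1.4400
= 13.2000

E[X] = 13.2000


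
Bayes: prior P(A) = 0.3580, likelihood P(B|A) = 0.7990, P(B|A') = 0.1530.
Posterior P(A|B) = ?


P(B) = P(B|A)*P(A) + P(B|A')*P(A')
= 0.7990*0.3580 + 0.1530*0.6420
= 0.286042 + 0.098226 = 0.384268
P(A|B) = 0.286042/0.384268 = 0.7444

P(A|B) = 0.7444


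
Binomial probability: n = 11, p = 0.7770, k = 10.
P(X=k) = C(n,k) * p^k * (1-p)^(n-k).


C(11,10) = 11
p^10 = 0.080207
(1-p)^1 = 0.223000
P = 11 * 0.080207 * 0.223000 = 0.1967

P(X=10) = 0.1967


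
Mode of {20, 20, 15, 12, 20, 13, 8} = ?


Frequencies: 8:1, 12:1, 13:1, 15:1, 20:3
Max frequency = 3
Mode = 20

Mode = 20


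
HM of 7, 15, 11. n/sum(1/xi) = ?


Sum of reciprocals = 1/7 + 1/15 + 1/11 = 0.300433
HM = 3/0.300433 = 9.9856

HM = 9.9856


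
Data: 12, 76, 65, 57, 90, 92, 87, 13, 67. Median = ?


Sorted: 12, 13, 57, 65, 67, 76, 87, 90, 92
n = 9 (odd)
Middle value = 67

Median = 67


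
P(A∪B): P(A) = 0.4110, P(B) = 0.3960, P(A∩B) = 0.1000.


P(A∪B) = 0.4110 + 0.3960 - 0.1000
= 0.8070 - 0.1000
= 0.7070

P(A∪B) = 0.7070


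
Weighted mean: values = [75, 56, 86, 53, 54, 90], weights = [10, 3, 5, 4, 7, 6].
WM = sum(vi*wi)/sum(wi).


Numerator = 75*10 + 56*3 + 86*5 + 53*4 + 54*7 + 90*6 = 2478
Denominator = 10 + 3 + 5 + 4 + 7 + 6 = 35
WM = 2478/35 = 70.8000

WM = 70.8000


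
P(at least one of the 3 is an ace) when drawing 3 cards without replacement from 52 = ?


P(at least one) = 1 - P(none)
P(none) = (48/52) × (47/51) × (46/50) = 0.782624
P(at least one) = 1 - 0.782624 = 0.2174

P = 0.2174


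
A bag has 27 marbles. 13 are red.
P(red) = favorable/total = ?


P = 13/27 = 0.4815

P = 0.4815


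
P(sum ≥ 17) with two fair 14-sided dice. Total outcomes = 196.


Total outcomes = 14×14 = 196
Favorable (sum ≥ 17): 78
P = 78/196 = 0.3980

P = 0.3980


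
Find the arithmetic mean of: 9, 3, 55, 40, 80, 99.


Sum = 9 + 3 + 55 + 40 + 80 + 99 = 286
n = 6
Mean = 286/6 = 47.6667

Mean = 47.6667


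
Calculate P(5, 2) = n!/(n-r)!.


P(5,2) = 5!/3!
= 120/6
= 20

P(5,2) = 20


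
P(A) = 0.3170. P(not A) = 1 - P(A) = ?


P(not A) = 1 - 0.3170 = 0.6830

P(not A) = 0.6830


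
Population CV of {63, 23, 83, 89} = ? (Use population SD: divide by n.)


Mean = 64.5000
SD = 25.8215
CV = (25.8215/64.5000)*100 = 40.0333%

CV = 40.0333%


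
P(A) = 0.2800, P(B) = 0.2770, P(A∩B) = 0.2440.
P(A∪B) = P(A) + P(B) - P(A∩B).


P(A∪B) = 0.2800 + 0.2770 - 0.2440
= 0.5570 - 0.2440
= 0.3130

P(A∪B) = 0.3130


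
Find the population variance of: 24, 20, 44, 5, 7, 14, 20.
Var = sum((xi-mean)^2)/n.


Mean = 19.1429
Squared deviations: 23.5918, 0.7347, 617.8776, 200.0204, 147.4490, 26.4490, 0.7347
Sum = 1016.8571
Variance = 1016.8571/7 = 145.2653

Variance = 145.2653


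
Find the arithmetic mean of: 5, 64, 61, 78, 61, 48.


Sum = 5 + 64 + 61 + 78 + 61 + 48 = 317
n = 6
Mean = 317/6 = 52.8333

Mean = 52.8333


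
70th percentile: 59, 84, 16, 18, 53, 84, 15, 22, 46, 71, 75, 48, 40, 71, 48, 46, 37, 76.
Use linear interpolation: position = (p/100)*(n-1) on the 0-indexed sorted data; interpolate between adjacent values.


Sorted: 15, 16, 18, 22, 37, 40, 46, 46, 48, 48, 53, 59, 71, 71, 75, 76, 84, 84
n = 18
Index = 70/100 * 17 = 11.9000
Lower = data[11] = 59, Upper = data[12] = 71
P70 = 59 + 0.9000*(12) = 69.8000

P70 = 69.8000


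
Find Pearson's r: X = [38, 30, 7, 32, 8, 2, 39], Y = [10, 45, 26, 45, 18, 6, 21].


Mean X = 22.2857, Mean Y = 24.4286
SD X = 14.781400, SD Y = 14.391040
Cov = 73.734694
r = 73.734694/(14.781400*14.391040) = 0.3466

r = 0.3466


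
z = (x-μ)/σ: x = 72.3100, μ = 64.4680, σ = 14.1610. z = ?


z = (72.3100 - 64.4680)/14.1610
= 7.8420/14.1610
= 0.5538

z = 0.5538


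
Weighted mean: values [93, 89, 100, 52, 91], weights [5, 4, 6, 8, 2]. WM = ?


Numerator = 93*5 + 89*4 + 100*6 + 52*8 + 91*2 = 2019
Denominator = 5 + 4 + 6 + 8 + 2 = 25
WM = 2019/25 = 80.7600

WM = 80.7600


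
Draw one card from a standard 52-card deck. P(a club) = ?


13 clubs in 52 cards
P = 13/52 = 0.2500

P = 0.2500


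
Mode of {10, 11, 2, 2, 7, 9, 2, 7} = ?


Frequencies: 2:3, 7:2, 9:1, 10:1, 11:1
Max frequency = 3
Mode = 2

Mode = 2


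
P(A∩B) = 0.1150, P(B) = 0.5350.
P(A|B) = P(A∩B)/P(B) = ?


P(A|B) = 0.1150/0.5350 = 0.2150

P(A|B) = 0.2150


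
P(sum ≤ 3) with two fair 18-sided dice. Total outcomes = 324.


Total outcomes = 18×18 = 324
Favorable (sum ≤ 3): 3
P = 3/324 = 0.0093

P = 0.0093


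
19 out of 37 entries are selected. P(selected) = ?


P = 19/37 = 0.5135

P = 0.5135


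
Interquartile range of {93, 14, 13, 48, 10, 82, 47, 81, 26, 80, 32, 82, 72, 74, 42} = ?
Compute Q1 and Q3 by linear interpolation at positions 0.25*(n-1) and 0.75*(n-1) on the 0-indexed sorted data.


Sorted: 10, 13, 14, 26, 32, 42, 47, 48, 72, 74, 80, 81, 82, 82, 93
Q1 (25th %ile) = 29.0000
Q3 (75th %ile) = 80.5000
IQR = 80.5000 - 29.0000 = 51.5000

IQR = 51.5000


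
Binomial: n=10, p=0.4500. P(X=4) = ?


C(10,4) = 210
p^4 = 0.041006
(1-p)^6 = 0.027681
P = 210 * 0.041006 * 0.027681 = 0.2384

P(X=4) = 0.2384


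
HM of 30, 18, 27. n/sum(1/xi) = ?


Sum of reciprocals = 1/30 + 1/18 + 1/27 = 0.125926
HM = 3/0.125926 = 23.8235

HM = 23.8235
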